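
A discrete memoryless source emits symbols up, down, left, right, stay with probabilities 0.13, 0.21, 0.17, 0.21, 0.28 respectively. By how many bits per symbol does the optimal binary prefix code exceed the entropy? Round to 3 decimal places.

Entropy H = −Σ p log₂ p ≈ 2.2771 bits.
Huffman merges: 13/100+17/100→3/10; 21/100+21/100→21/50; 7/25+3/10→29/50; 21/50+29/50→1. L = 23/10 ≈ 2.3000.
L − H = 2.3000 − 2.2771 = 0.023 bits.

0.023 bits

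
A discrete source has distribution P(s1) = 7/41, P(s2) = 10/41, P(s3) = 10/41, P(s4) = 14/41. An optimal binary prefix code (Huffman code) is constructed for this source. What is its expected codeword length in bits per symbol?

Repeatedly combine the two least-probable nodes; the expected code length is the sum of the merged weights.
merge 7/41 + 10/41 → 17/41
merge 10/41 + 14/41 → 24/41
merge 17/41 + 24/41 → 1
L = 17/41 + 24/41 + 1 = 2 bits/symbol.

2 bits/symbol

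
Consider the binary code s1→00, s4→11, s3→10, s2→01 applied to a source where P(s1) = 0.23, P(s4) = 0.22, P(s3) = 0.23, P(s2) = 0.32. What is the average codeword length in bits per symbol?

2 bits/symbol

L̄ = Σ pᵢ·ℓᵢ = 0.23·2 + 0.22·2 + 0.23·2 + 0.32·2 = 2 bits/symbol.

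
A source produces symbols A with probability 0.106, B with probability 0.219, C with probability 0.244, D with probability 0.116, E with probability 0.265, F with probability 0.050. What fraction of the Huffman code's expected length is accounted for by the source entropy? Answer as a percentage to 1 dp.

99.0%

Entropy H = −Σ p log₂ p ≈ 2.4039 bits.
Huffman merges: 1/20+53/500→39/250; 29/250+39/250→34/125; 219/1000+61/250→463/1000; 53/200+34/125→537/1000; 463/1000+537/1000→1. L = 607/250 ≈ 2.4280.
Efficiency = H/L = 2.4039/2.4280 = 99.0%.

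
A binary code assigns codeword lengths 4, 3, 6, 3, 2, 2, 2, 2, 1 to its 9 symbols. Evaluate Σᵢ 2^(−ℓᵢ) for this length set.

With common denominator 2^6 = 64: Σ 2^(−ℓᵢ) = 4/64 + 8/64 + 1/64 + 8/64 + 16/64 + 16/64 + 16/64 + 16/64 + 32/64 = 117/64 = 1.828125.

1.828125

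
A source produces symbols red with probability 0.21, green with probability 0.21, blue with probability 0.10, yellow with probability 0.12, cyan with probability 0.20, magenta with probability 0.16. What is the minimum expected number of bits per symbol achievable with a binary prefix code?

Repeatedly combine the two least-probable nodes; the expected code length is the sum of the merged weights.
merge 1/10 + 3/25 → 11/50
merge 4/25 + 1/5 → 9/25
merge 21/100 + 21/100 → 21/50
merge 11/50 + 9/25 → 29/50
merge 21/50 + 29/50 → 1
L = 11/50 + 9/25 + 21/50 + 29/50 + 1 = 129/50 = 2.58 bits/symbol.

2.58 bits/symbol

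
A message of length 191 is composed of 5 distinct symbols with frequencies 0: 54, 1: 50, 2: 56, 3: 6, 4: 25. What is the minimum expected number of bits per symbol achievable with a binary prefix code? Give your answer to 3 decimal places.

Probabilities are the counts divided by 191.
Repeatedly combine the two least-probable nodes; the expected code length is the sum of the merged weights.
merge 6/191 + 25/191 → 31/191
merge 31/191 + 50/191 → 81/191
merge 54/191 + 56/191 → 110/191
merge 81/191 + 110/191 → 1
L = 31/191 + 81/191 + 110/191 + 1 = 413/191 ≈ 2.162 bits/symbol.

2.162 bits/symbol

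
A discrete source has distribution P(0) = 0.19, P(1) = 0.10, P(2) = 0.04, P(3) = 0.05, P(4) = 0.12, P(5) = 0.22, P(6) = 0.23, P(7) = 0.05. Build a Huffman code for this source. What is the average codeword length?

2.78 bits/symbol

Repeatedly combine the two least-probable nodes; the expected code length is the sum of the merged weights.
merge 1/25 + 1/20 → 9/100
merge 1/20 + 9/100 → 7/50
merge 1/10 + 3/25 → 11/50
merge 7/50 + 19/100 → 33/100
merge 11/50 + 11/50 → 11/25
merge 23/100 + 33/100 → 14/25
merge 11/25 + 14/25 → 1
L = 9/100 + 7/50 + 11/50 + 33/100 + 11/25 + 14/25 + 1 = 139/50 = 2.78 bits/symbol.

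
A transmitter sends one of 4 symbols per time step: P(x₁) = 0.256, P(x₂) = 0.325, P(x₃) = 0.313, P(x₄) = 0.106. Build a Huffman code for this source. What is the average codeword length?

Repeatedly combine the two least-probable nodes; the expected code length is the sum of the merged weights.
merge 53/500 + 32/125 → 181/500
merge 313/1000 + 13/40 → 319/500
merge 181/500 + 319/500 → 1
L = 181/500 + 319/500 + 1 = 2 bits/symbol.

2 bits/symbol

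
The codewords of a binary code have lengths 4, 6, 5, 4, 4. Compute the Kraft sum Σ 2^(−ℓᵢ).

With common denominator 2^6 = 64: Σ 2^(−ℓᵢ) = 4/64 + 1/64 + 2/64 + 4/64 + 4/64 = 15/64 = 0.234375.

0.234375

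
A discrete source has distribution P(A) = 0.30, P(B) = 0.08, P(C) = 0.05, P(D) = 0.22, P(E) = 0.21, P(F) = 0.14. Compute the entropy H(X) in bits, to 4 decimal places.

H = −Σ pᵢ log₂ pᵢ.
−0.30·log₂(0.30) = 0.5211
−0.08·log₂(0.08) = 0.2915
−0.05·log₂(0.05) = 0.2161
−0.22·log₂(0.22) = 0.4806
−0.21·log₂(0.21) = 0.4728
−0.14·log₂(0.14) = 0.3971
Sum ≈ 2.3792 → 2.3792 bits.

2.3792 bits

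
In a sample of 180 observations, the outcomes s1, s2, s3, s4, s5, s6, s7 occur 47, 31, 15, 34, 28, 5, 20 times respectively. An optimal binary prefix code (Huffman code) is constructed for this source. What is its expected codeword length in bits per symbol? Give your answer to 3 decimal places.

Probabilities are the counts divided by 180.
Repeatedly combine the two least-probable nodes; the expected code length is the sum of the merged weights.
merge 1/36 + 1/12 → 1/9
merge 1/9 + 1/9 → 2/9
merge 7/45 + 31/180 → 59/180
merge 17/90 + 2/9 → 37/90
merge 47/180 + 59/180 → 53/90
merge 37/90 + 53/90 → 1
L = 1/9 + 2/9 + 59/180 + 37/90 + 53/90 + 1 = 479/180 ≈ 2.661 bits/symbol.

2.661 bits/symbol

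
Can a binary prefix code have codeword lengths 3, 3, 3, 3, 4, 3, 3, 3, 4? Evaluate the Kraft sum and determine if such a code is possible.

With common denominator 2^4 = 16: Σ 2^(−ℓᵢ) = 2/16 + 2/16 + 2/16 + 2/16 + 1/16 + 2/16 + 2/16 + 2/16 + 1/16 = 16/16 = 1.
Kraft's inequality requires Σ ≤ 1; here Σ = 1 ≤ 1, so such a prefix code exists.

1; yes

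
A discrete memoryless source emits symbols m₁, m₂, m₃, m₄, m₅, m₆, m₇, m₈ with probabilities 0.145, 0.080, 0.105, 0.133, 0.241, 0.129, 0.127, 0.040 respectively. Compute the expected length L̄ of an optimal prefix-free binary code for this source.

2.879 bits/symbol

Repeatedly combine the two least-probable nodes; the expected code length is the sum of the merged weights.
merge 1/25 + 2/25 → 3/25
merge 21/200 + 3/25 → 9/40
merge 127/1000 + 129/1000 → 32/125
merge 133/1000 + 29/200 → 139/500
merge 9/40 + 241/1000 → 233/500
merge 32/125 + 139/500 → 267/500
merge 233/500 + 267/500 → 1
L = 3/25 + 9/40 + 32/125 + 139/500 + 233/500 + 267/500 + 1 = 2879/1000 = 2.879 bits/symbol.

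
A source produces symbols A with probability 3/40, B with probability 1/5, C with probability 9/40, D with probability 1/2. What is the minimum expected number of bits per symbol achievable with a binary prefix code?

Repeatedly combine the two least-probable nodes; the expected code length is the sum of the merged weights.
merge 3/40 + 1/5 → 11/40
merge 9/40 + 11/40 → 1/2
merge 1/2 + 1/2 → 1
L = 11/40 + 1/2 + 1 = 71/40 = 1.775 bits/symbol.

1.775 bits/symbol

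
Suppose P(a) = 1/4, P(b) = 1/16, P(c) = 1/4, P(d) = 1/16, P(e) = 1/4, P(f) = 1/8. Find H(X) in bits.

2.375 bits

Each probability is a power of 1/2, so log₂(1/p) is an integer.
H = Σ p·log₂(1/p) = 1/4·2 + 1/16·4 + 1/4·2 + 1/16·4 + 1/4·2 + 1/8·3 = 2.375 bits.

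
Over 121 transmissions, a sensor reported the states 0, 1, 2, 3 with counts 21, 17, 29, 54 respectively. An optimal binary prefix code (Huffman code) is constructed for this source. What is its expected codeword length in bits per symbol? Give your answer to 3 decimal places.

1.868 bits/symbol

Probabilities are the counts divided by 121.
Repeatedly combine the two least-probable nodes; the expected code length is the sum of the merged weights.
merge 17/121 + 21/121 → 38/121
merge 29/121 + 38/121 → 67/121
merge 54/121 + 67/121 → 1
L = 38/121 + 67/121 + 1 = 226/121 ≈ 1.868 bits/symbol.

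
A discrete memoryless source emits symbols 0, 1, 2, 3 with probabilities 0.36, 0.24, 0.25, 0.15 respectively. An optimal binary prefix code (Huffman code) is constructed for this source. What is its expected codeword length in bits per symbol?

Repeatedly combine the two least-probable nodes; the expected code length is the sum of the merged weights.
merge 3/20 + 6/25 → 39/100
merge 1/4 + 9/25 → 61/100
merge 39/100 + 61/100 → 1
L = 39/100 + 61/100 + 1 = 2 bits/symbol.

2 bits/symbol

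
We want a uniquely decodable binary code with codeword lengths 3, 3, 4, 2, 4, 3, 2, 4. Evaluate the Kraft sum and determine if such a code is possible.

1.0625; no

With common denominator 2^4 = 16: Σ 2^(−ℓᵢ) = 2/16 + 2/16 + 1/16 + 4/16 + 1/16 + 2/16 + 4/16 + 1/16 = 17/16 = 1.0625.
Kraft's inequality requires Σ ≤ 1; here Σ = 1.0625 > 1, so no such prefix code exists.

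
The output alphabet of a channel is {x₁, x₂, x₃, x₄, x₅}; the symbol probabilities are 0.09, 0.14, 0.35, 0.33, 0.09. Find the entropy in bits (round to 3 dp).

2.080 bits

H = −Σ pᵢ log₂ pᵢ.
−0.09·log₂(0.09) = 0.3127
−0.14·log₂(0.14) = 0.3971
−0.35·log₂(0.35) = 0.5301
−0.33·log₂(0.33) = 0.5278
−0.09·log₂(0.09) = 0.3127
Sum ≈ 2.0803 → 2.080 bits.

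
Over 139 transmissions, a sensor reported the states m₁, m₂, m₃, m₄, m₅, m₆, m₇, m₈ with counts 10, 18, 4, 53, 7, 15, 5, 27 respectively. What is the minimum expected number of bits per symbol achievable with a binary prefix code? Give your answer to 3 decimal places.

Probabilities are the counts divided by 139.
Repeatedly combine the two least-probable nodes; the expected code length is the sum of the merged weights.
merge 4/139 + 5/139 → 9/139
merge 7/139 + 9/139 → 16/139
merge 10/139 + 15/139 → 25/139
merge 16/139 + 18/139 → 34/139
merge 25/139 + 27/139 → 52/139
merge 34/139 + 52/139 → 86/139
merge 53/139 + 86/139 → 1
L = 9/139 + 16/139 + 25/139 + 34/139 + 52/139 + 86/139 + 1 = 361/139 ≈ 2.597 bits/symbol.

2.597 bits/symbol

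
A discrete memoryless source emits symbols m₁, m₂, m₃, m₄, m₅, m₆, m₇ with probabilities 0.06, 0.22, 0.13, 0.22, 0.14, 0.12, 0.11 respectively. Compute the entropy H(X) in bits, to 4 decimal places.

H = −Σ pᵢ log₂ pᵢ.
−0.06·log₂(0.06) = 0.2435
−0.22·log₂(0.22) = 0.4806
−0.13·log₂(0.13) = 0.3826
−0.22·log₂(0.22) = 0.4806
−0.14·log₂(0.14) = 0.3971
−0.12·log₂(0.12) = 0.3671
−0.11·log₂(0.11) = 0.3503
Sum ≈ 2.7018 → 2.7018 bits.

2.7018 bits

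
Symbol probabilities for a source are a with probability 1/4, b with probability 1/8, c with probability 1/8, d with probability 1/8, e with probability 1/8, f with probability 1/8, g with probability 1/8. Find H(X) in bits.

2.75 bits

Each probability is a power of 1/2, so log₂(1/p) is an integer.
H = Σ p·log₂(1/p) = 1/4·2 + 1/8·3 + 1/8·3 + 1/8·3 + 1/8·3 + 1/8·3 + 1/8·3 = 2.75 bits.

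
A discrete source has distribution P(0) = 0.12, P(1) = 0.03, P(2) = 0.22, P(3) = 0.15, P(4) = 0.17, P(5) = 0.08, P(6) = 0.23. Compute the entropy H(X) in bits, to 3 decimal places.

2.624 bits

H = −Σ pᵢ log₂ pᵢ.
−0.12·log₂(0.12) = 0.3671
−0.03·log₂(0.03) = 0.1518
−0.22·log₂(0.22) = 0.4806
−0.15·log₂(0.15) = 0.4105
−0.17·log₂(0.17) = 0.4346
−0.08·log₂(0.08) = 0.2915
−0.23·log₂(0.23) = 0.4877
Sum ≈ 2.6237 → 2.624 bits.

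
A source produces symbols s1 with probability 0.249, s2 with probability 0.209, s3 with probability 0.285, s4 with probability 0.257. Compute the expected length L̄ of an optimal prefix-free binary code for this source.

Repeatedly combine the two least-probable nodes; the expected code length is the sum of the merged weights.
merge 209/1000 + 249/1000 → 229/500
merge 257/1000 + 57/200 → 271/500
merge 229/500 + 271/500 → 1
L = 229/500 + 271/500 + 1 = 2 bits/symbol.

2 bits/symbol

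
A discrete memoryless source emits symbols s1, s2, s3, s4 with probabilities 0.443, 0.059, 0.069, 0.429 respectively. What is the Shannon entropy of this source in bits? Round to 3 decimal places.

H = −Σ pᵢ log₂ pᵢ.
−0.443·log₂(0.443) = 0.5204
−0.059·log₂(0.059) = 0.2409
−0.069·log₂(0.069) = 0.2662
−0.429·log₂(0.429) = 0.5238
Sum ≈ 1.5512 → 1.551 bits.

1.551 bits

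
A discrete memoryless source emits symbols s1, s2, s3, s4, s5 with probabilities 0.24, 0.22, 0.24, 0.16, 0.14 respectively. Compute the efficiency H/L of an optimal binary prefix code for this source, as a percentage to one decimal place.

99.5%

Entropy H = −Σ p log₂ p ≈ 2.2890 bits.
Huffman merges: 7/50+4/25→3/10; 11/50+6/25→23/50; 6/25+3/10→27/50; 23/50+27/50→1. L = 23/10 ≈ 2.3000.
Efficiency = H/L = 2.2890/2.3000 = 99.5%.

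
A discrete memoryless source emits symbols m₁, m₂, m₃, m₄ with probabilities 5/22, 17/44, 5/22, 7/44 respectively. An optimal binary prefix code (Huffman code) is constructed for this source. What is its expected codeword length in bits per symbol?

2 bits/symbol

Repeatedly combine the two least-probable nodes; the expected code length is the sum of the merged weights.
merge 7/44 + 5/22 → 17/44
merge 5/22 + 17/44 → 27/44
merge 17/44 + 27/44 → 1
L = 17/44 + 27/44 + 1 = 2 bits/symbol.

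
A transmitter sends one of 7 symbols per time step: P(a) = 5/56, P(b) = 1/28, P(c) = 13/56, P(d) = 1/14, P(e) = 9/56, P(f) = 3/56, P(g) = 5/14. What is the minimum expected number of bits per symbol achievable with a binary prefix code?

Repeatedly combine the two least-probable nodes; the expected code length is the sum of the merged weights.
merge 1/28 + 3/56 → 5/56
merge 1/14 + 5/56 → 9/56
merge 5/56 + 9/56 → 1/4
merge 9/56 + 13/56 → 11/28
merge 1/4 + 5/14 → 17/28
merge 11/28 + 17/28 → 1
L = 5/56 + 9/56 + 1/4 + 11/28 + 17/28 + 1 = 5/2 = 2.5 bits/symbol.

2.5 bits/symbol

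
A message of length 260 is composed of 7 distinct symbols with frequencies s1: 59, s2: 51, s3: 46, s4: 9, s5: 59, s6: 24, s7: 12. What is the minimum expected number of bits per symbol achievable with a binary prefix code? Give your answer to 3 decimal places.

Probabilities are the counts divided by 260.
Repeatedly combine the two least-probable nodes; the expected code length is the sum of the merged weights.
merge 9/260 + 3/65 → 21/260
merge 21/260 + 6/65 → 9/52
merge 9/52 + 23/130 → 7/20
merge 51/260 + 59/260 → 11/26
merge 59/260 + 7/20 → 15/26
merge 11/26 + 15/26 → 1
L = 21/260 + 9/52 + 7/20 + 11/26 + 15/26 + 1 = 677/260 ≈ 2.604 bits/symbol.

2.604 bits/symbol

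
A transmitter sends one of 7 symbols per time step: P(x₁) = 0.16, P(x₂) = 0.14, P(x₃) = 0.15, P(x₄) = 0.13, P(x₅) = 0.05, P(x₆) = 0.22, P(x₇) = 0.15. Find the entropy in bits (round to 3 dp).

2.721 bits

H = −Σ pᵢ log₂ pᵢ.
−0.16·log₂(0.16) = 0.4230
−0.14·log₂(0.14) = 0.3971
−0.15·log₂(0.15) = 0.4105
−0.13·log₂(0.13) = 0.3826
−0.05·log₂(0.05) = 0.2161
−0.22·log₂(0.22) = 0.4806
−0.15·log₂(0.15) = 0.4105
Sum ≈ 2.7205 → 2.721 bits.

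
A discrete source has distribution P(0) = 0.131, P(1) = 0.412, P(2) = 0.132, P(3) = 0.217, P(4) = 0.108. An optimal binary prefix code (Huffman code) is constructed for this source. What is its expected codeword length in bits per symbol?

2.176 bits/symbol

Repeatedly combine the two least-probable nodes; the expected code length is the sum of the merged weights.
merge 27/250 + 131/1000 → 239/1000
merge 33/250 + 217/1000 → 349/1000
merge 239/1000 + 349/1000 → 147/250
merge 103/250 + 147/250 → 1
L = 239/1000 + 349/1000 + 147/250 + 1 = 272/125 = 2.176 bits/symbol.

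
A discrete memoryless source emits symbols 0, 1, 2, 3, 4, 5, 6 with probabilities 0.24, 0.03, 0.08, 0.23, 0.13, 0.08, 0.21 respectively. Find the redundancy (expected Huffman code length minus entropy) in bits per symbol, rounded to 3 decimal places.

0.048 bits

Entropy H = −Σ p log₂ p ≈ 2.5721 bits.
Huffman merges: 3/100+2/25→11/100; 2/25+11/100→19/100; 13/100+19/100→8/25; 21/100+23/100→11/25; 6/25+8/25→14/25; 11/25+14/25→1. L = 131/50 ≈ 2.6200.
L − H = 2.6200 − 2.5721 = 0.048 bits.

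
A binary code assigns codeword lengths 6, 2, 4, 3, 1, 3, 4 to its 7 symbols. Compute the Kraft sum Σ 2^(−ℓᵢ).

With common denominator 2^6 = 64: Σ 2^(−ℓᵢ) = 1/64 + 16/64 + 4/64 + 8/64 + 32/64 + 8/64 + 4/64 = 73/64 = 1.140625.

1.140625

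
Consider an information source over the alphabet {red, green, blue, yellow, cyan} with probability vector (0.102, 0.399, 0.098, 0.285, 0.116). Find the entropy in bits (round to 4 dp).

2.0698 bits

H = −Σ pᵢ log₂ pᵢ.
−0.102·log₂(0.102) = 0.3359
−0.399·log₂(0.399) = 0.5289
−0.098·log₂(0.098) = 0.3284
−0.285·log₂(0.285) = 0.5161
−0.116·log₂(0.116) = 0.3605
Sum ≈ 2.0698 → 2.0698 bits.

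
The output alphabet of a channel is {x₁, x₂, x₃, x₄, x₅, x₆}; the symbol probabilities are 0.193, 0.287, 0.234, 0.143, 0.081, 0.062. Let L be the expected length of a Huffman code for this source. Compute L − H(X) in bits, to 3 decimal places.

Entropy H = −Σ p log₂ p ≈ 2.4089 bits.
Huffman merges: 31/500+81/1000→143/1000; 143/1000+143/1000→143/500; 193/1000+117/500→427/1000; 143/500+287/1000→573/1000; 427/1000+573/1000→1. L = 2429/1000 ≈ 2.4290.
L − H = 2.4290 − 2.4089 = 0.020 bits.

0.020 bits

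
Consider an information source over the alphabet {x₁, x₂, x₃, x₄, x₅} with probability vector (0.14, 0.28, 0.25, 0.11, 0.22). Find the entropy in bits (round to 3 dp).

2.242 bits

H = −Σ pᵢ log₂ pᵢ.
−0.14·log₂(0.14) = 0.3971
−0.28·log₂(0.28) = 0.5142
−0.25·log₂(0.25) = 0.5000
−0.11·log₂(0.11) = 0.3503
−0.22·log₂(0.22) = 0.4806
Sum ≈ 2.2422 → 2.242 bits.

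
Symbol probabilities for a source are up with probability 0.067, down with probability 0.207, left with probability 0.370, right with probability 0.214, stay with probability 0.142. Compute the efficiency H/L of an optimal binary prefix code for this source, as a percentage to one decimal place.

Entropy H = −Σ p log₂ p ≈ 2.1383 bits.
Huffman merges: 67/1000+71/500→209/1000; 207/1000+209/1000→52/125; 107/500+37/100→73/125; 52/125+73/125→1. L = 2209/1000 ≈ 2.2090.
Efficiency = H/L = 2.1383/2.2090 = 96.8%.

96.8%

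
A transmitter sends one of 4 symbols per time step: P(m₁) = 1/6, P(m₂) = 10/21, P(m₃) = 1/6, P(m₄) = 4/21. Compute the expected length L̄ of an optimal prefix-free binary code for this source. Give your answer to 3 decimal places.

Repeatedly combine the two least-probable nodes; the expected code length is the sum of the merged weights.
merge 1/6 + 1/6 → 1/3
merge 4/21 + 1/3 → 11/21
merge 10/21 + 11/21 → 1
L = 1/3 + 11/21 + 1 = 13/7 ≈ 1.857 bits/symbol.

1.857 bits/symbol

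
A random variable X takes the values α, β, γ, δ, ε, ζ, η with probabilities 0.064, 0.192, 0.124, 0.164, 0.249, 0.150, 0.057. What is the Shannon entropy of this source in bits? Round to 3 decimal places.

H = −Σ pᵢ log₂ pᵢ.
−0.064·log₂(0.064) = 0.2538
−0.192·log₂(0.192) = 0.4571
−0.124·log₂(0.124) = 0.3734
−0.164·log₂(0.164) = 0.4278
−0.249·log₂(0.249) = 0.4994
−0.150·log₂(0.150) = 0.4105
−0.057·log₂(0.057) = 0.2356
Sum ≈ 2.6577 → 2.658 bits.

2.658 bits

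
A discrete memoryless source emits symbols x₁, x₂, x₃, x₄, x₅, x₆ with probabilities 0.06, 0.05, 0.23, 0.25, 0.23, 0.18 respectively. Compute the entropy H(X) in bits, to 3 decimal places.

2.380 bits

H = −Σ pᵢ log₂ pᵢ.
−0.06·log₂(0.06) = 0.2435
−0.05·log₂(0.05) = 0.2161
−0.23·log₂(0.23) = 0.4877
−0.25·log₂(0.25) = 0.5000
−0.23·log₂(0.23) = 0.4877
−0.18·log₂(0.18) = 0.4453
Sum ≈ 2.3803 → 2.380 bits.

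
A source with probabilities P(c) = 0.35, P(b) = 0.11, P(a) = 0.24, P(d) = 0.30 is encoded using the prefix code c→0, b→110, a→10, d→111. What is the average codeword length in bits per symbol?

2.06 bits/symbol

L̄ = Σ pᵢ·ℓᵢ = 0.35·1 + 0.11·3 + 0.24·2 + 0.30·3 = 2.06 bits/symbol.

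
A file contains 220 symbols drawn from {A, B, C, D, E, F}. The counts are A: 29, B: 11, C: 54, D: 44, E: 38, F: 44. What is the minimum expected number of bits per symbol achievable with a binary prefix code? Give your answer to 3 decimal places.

2.536 bits/symbol

Probabilities are the counts divided by 220.
Repeatedly combine the two least-probable nodes; the expected code length is the sum of the merged weights.
merge 1/20 + 29/220 → 2/11
merge 19/110 + 2/11 → 39/110
merge 1/5 + 1/5 → 2/5
merge 27/110 + 39/110 → 3/5
merge 2/5 + 3/5 → 1
L = 2/11 + 39/110 + 2/5 + 3/5 + 1 = 279/110 ≈ 2.536 bits/symbol.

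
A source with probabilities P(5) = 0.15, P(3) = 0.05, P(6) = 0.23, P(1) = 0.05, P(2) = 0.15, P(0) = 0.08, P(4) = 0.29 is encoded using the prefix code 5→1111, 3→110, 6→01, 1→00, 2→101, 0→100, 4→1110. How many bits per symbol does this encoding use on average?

L̄ = Σ pᵢ·ℓᵢ = 0.15·4 + 0.05·3 + 0.23·2 + 0.05·2 + 0.15·3 + 0.08·3 + 0.29·4 = 3.16 bits/symbol.

3.16 bits/symbol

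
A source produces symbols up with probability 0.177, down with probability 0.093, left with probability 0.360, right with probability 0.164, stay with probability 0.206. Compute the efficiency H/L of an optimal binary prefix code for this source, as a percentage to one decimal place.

Entropy H = −Σ p log₂ p ≈ 2.1888 bits.
Huffman merges: 93/1000+41/250→257/1000; 177/1000+103/500→383/1000; 257/1000+9/25→617/1000; 383/1000+617/1000→1. L = 2257/1000 ≈ 2.2570.
Efficiency = H/L = 2.1888/2.2570 = 97.0%.

97.0%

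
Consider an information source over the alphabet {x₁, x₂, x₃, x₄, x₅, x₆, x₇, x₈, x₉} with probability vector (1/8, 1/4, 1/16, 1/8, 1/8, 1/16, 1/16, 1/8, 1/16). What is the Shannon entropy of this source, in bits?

3 bits

Each probability is a power of 1/2, so log₂(1/p) is an integer.
H = Σ p·log₂(1/p) = 1/8·3 + 1/4·2 + 1/16·4 + 1/8·3 + 1/8·3 + 1/16·4 + 1/16·4 + 1/8·3 + 1/16·4 = 3 bits.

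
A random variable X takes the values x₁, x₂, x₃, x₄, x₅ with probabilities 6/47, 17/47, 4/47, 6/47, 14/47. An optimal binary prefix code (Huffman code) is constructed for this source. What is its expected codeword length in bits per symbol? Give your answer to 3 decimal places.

2.191 bits/symbol

Repeatedly combine the two least-probable nodes; the expected code length is the sum of the merged weights.
merge 4/47 + 6/47 → 10/47
merge 6/47 + 10/47 → 16/47
merge 14/47 + 16/47 → 30/47
merge 17/47 + 30/47 → 1
L = 10/47 + 16/47 + 30/47 + 1 = 103/47 ≈ 2.191 bits/symbol.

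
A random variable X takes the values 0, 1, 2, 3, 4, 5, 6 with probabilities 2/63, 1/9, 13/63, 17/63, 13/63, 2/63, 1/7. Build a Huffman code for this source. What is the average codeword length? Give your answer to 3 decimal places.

2.556 bits/symbol

Repeatedly combine the two least-probable nodes; the expected code length is the sum of the merged weights.
merge 2/63 + 2/63 → 4/63
merge 4/63 + 1/9 → 11/63
merge 1/7 + 11/63 → 20/63
merge 13/63 + 13/63 → 26/63
merge 17/63 + 20/63 → 37/63
merge 26/63 + 37/63 → 1
L = 4/63 + 11/63 + 20/63 + 26/63 + 37/63 + 1 = 23/9 ≈ 2.556 bits/symbol.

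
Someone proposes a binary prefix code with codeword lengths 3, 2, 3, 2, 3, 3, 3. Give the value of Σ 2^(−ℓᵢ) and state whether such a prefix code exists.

1.125; no

With common denominator 2^3 = 8: Σ 2^(−ℓᵢ) = 1/8 + 2/8 + 1/8 + 2/8 + 1/8 + 1/8 + 1/8 = 9/8 = 1.125.
Kraft's inequality requires Σ ≤ 1; here Σ = 1.125 > 1, so no such prefix code exists.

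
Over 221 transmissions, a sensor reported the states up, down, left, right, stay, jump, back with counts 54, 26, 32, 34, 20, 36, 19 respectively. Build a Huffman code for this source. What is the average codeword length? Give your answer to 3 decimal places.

Probabilities are the counts divided by 221.
Repeatedly combine the two least-probable nodes; the expected code length is the sum of the merged weights.
merge 19/221 + 20/221 → 3/17
merge 2/17 + 32/221 → 58/221
merge 2/13 + 36/221 → 70/221
merge 3/17 + 54/221 → 93/221
merge 58/221 + 70/221 → 128/221
merge 93/221 + 128/221 → 1
L = 3/17 + 58/221 + 70/221 + 93/221 + 128/221 + 1 = 609/221 ≈ 2.756 bits/symbol.

2.756 bits/symbol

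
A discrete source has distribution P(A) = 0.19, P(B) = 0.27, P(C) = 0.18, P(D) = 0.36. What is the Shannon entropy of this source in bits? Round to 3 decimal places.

H = −Σ pᵢ log₂ pᵢ.
−0.19·log₂(0.19) = 0.4552
−0.27·log₂(0.27) = 0.5100
−0.18·log₂(0.18) = 0.4453
−0.36·log₂(0.36) = 0.5306
Sum ≈ 1.9412 → 1.941 bits.

1.941 bits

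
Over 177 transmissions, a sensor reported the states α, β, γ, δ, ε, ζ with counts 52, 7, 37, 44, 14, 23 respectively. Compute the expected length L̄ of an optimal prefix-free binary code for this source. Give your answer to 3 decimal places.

Probabilities are the counts divided by 177.
Repeatedly combine the two least-probable nodes; the expected code length is the sum of the merged weights.
merge 7/177 + 14/177 → 7/59
merge 7/59 + 23/177 → 44/177
merge 37/177 + 44/177 → 27/59
merge 44/177 + 52/177 → 32/59
merge 27/59 + 32/59 → 1
L = 7/59 + 44/177 + 27/59 + 32/59 + 1 = 419/177 ≈ 2.367 bits/symbol.

2.367 bits/symbol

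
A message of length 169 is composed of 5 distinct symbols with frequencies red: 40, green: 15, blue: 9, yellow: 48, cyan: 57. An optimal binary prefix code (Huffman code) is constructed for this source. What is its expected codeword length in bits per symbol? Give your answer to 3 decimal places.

Probabilities are the counts divided by 169.
Repeatedly combine the two least-probable nodes; the expected code length is the sum of the merged weights.
merge 9/169 + 15/169 → 24/169
merge 24/169 + 40/169 → 64/169
merge 48/169 + 57/169 → 105/169
merge 64/169 + 105/169 → 1
L = 24/169 + 64/169 + 105/169 + 1 = 362/169 ≈ 2.142 bits/symbol.

2.142 bits/symbol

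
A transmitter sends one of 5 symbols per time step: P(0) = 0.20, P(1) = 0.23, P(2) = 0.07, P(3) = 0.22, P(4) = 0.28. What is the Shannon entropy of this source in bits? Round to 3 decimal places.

H = −Σ pᵢ log₂ pᵢ.
−0.20·log₂(0.20) = 0.4644
−0.23·log₂(0.23) = 0.4877
−0.07·log₂(0.07) = 0.2686
−0.22·log₂(0.22) = 0.4806
−0.28·log₂(0.28) = 0.5142
Sum ≈ 2.2154 → 2.215 bits.

2.215 bits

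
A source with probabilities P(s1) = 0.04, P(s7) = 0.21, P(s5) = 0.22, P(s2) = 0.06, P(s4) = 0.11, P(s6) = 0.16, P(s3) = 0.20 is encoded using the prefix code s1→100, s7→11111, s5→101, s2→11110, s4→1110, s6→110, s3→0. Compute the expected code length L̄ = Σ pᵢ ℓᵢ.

L̄ = Σ pᵢ·ℓᵢ = 0.04·3 + 0.21·5 + 0.22·3 + 0.06·5 + 0.11·4 + 0.16·3 + 0.20·1 = 3.25 bits/symbol.

3.25 bits/symbol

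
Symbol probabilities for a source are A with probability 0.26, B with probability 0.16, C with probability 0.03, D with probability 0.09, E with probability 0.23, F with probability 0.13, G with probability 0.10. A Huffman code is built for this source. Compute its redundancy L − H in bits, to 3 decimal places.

0.035 bits

Entropy H = −Σ p log₂ p ≈ 2.5952 bits.
Huffman merges: 3/100+9/100→3/25; 1/10+3/25→11/50; 13/100+4/25→29/100; 11/50+23/100→9/20; 13/50+29/100→11/20; 9/20+11/20→1. L = 263/100 ≈ 2.6300.
L − H = 2.6300 − 2.5952 = 0.035 bits.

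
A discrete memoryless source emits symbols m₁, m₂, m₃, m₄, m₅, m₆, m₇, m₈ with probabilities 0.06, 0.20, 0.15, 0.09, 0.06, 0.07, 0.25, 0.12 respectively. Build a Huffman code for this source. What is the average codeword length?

Repeatedly combine the two least-probable nodes; the expected code length is the sum of the merged weights.
merge 3/50 + 3/50 → 3/25
merge 7/100 + 9/100 → 4/25
merge 3/25 + 3/25 → 6/25
merge 3/20 + 4/25 → 31/100
merge 1/5 + 6/25 → 11/25
merge 1/4 + 31/100 → 14/25
merge 11/25 + 14/25 → 1
L = 3/25 + 4/25 + 6/25 + 31/100 + 11/25 + 14/25 + 1 = 283/100 = 2.83 bits/symbol.

2.83 bits/symbol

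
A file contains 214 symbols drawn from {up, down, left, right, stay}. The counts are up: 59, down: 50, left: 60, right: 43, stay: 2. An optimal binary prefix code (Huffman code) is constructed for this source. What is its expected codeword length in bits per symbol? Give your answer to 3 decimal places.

Probabilities are the counts divided by 214.
Repeatedly combine the two least-probable nodes; the expected code length is the sum of the merged weights.
merge 1/107 + 43/214 → 45/214
merge 45/214 + 25/107 → 95/214
merge 59/214 + 30/107 → 119/214
merge 95/214 + 119/214 → 1
L = 45/214 + 95/214 + 119/214 + 1 = 473/214 ≈ 2.210 bits/symbol.

2.210 bits/symbol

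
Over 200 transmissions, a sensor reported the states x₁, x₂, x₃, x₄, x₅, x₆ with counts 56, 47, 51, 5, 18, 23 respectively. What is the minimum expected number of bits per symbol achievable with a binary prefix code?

Probabilities are the counts divided by 200.
Repeatedly combine the two least-probable nodes; the expected code length is the sum of the merged weights.
merge 1/40 + 9/100 → 23/200
merge 23/200 + 23/200 → 23/100
merge 23/100 + 47/200 → 93/200
merge 51/200 + 7/25 → 107/200
merge 93/200 + 107/200 → 1
L = 23/200 + 23/100 + 93/200 + 107/200 + 1 = 469/200 = 2.345 bits/symbol.

2.345 bits/symbol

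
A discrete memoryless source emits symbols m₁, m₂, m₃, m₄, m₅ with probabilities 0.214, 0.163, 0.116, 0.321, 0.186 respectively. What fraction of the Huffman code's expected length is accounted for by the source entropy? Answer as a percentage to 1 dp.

98.3%

Entropy H = −Σ p log₂ p ≈ 2.2407 bits.
Huffman merges: 29/250+163/1000→279/1000; 93/500+107/500→2/5; 279/1000+321/1000→3/5; 2/5+3/5→1. L = 2279/1000 ≈ 2.2790.
Efficiency = H/L = 2.2407/2.2790 = 98.3%.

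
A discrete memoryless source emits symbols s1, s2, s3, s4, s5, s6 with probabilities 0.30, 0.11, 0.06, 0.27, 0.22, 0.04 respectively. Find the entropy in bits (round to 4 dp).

H = −Σ pᵢ log₂ pᵢ.
−0.30·log₂(0.30) = 0.5211
−0.11·log₂(0.11) = 0.3503
−0.06·log₂(0.06) = 0.2435
−0.27·log₂(0.27) = 0.5100
−0.22·log₂(0.22) = 0.4806
−0.04·log₂(0.04) = 0.1858
Sum ≈ 2.2913 → 2.2913 bits.

2.2913 bits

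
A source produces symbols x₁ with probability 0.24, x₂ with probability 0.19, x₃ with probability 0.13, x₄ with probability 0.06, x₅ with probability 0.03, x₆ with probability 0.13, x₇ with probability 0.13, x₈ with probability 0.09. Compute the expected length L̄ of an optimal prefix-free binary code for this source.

Repeatedly combine the two least-probable nodes; the expected code length is the sum of the merged weights.
merge 3/100 + 3/50 → 9/100
merge 9/100 + 9/100 → 9/50
merge 13/100 + 13/100 → 13/50
merge 13/100 + 9/50 → 31/100
merge 19/100 + 6/25 → 43/100
merge 13/50 + 31/100 → 57/100
merge 43/100 + 57/100 → 1
L = 9/100 + 9/50 + 13/50 + 31/100 + 43/100 + 57/100 + 1 = 71/25 = 2.84 bits/symbol.

2.84 bits/symbol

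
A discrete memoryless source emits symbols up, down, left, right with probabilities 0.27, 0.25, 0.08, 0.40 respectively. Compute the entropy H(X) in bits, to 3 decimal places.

H = −Σ pᵢ log₂ pᵢ.
−0.27·log₂(0.27) = 0.5100
−0.25·log₂(0.25) = 0.5000
−0.08·log₂(0.08) = 0.2915
−0.40·log₂(0.40) = 0.5288
Sum ≈ 1.8303 → 1.830 bits.

1.830 bits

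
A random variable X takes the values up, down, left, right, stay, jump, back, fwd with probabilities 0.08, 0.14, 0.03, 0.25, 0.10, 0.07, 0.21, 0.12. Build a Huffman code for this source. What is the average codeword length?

Repeatedly combine the two least-probable nodes; the expected code length is the sum of the merged weights.
merge 3/100 + 7/100 → 1/10
merge 2/25 + 1/10 → 9/50
merge 1/10 + 3/25 → 11/50
merge 7/50 + 9/50 → 8/25
merge 21/100 + 11/50 → 43/100
merge 1/4 + 8/25 → 57/100
merge 43/100 + 57/100 → 1
L = 1/10 + 9/50 + 11/50 + 8/25 + 43/100 + 57/100 + 1 = 141/50 = 2.82 bits/symbol.

2.82 bits/symbol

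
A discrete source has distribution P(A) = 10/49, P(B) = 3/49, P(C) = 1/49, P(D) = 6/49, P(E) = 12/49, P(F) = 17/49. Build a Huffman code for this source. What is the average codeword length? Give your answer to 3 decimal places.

Repeatedly combine the two least-probable nodes; the expected code length is the sum of the merged weights.
merge 1/49 + 3/49 → 4/49
merge 4/49 + 6/49 → 10/49
merge 10/49 + 10/49 → 20/49
merge 12/49 + 17/49 → 29/49
merge 20/49 + 29/49 → 1
L = 4/49 + 10/49 + 20/49 + 29/49 + 1 = 16/7 ≈ 2.286 bits/symbol.

2.286 bits/symbol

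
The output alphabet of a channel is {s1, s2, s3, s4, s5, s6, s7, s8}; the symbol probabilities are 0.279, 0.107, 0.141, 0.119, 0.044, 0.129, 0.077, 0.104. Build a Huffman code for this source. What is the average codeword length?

Repeatedly combine the two least-probable nodes; the expected code length is the sum of the merged weights.
merge 11/250 + 77/1000 → 121/1000
merge 13/125 + 107/1000 → 211/1000
merge 119/1000 + 121/1000 → 6/25
merge 129/1000 + 141/1000 → 27/100
merge 211/1000 + 6/25 → 451/1000
merge 27/100 + 279/1000 → 549/1000
merge 451/1000 + 549/1000 → 1
L = 121/1000 + 211/1000 + 6/25 + 27/100 + 451/1000 + 549/1000 + 1 = 1421/500 = 2.842 bits/symbol.

2.842 bits/symbol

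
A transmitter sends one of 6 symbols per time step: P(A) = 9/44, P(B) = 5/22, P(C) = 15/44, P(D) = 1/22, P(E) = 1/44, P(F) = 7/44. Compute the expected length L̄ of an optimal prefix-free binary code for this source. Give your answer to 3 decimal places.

2.295 bits/symbol

Repeatedly combine the two least-probable nodes; the expected code length is the sum of the merged weights.
merge 1/44 + 1/22 → 3/44
merge 3/44 + 7/44 → 5/22
merge 9/44 + 5/22 → 19/44
merge 5/22 + 15/44 → 25/44
merge 19/44 + 25/44 → 1
L = 3/44 + 5/22 + 19/44 + 25/44 + 1 = 101/44 ≈ 2.295 bits/symbol.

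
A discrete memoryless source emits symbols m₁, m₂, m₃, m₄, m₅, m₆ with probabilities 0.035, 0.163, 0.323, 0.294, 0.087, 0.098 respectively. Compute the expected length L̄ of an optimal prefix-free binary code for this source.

Repeatedly combine the two least-probable nodes; the expected code length is the sum of the merged weights.
merge 7/200 + 87/1000 → 61/500
merge 49/500 + 61/500 → 11/50
merge 163/1000 + 11/50 → 383/1000
merge 147/500 + 323/1000 → 617/1000
merge 383/1000 + 617/1000 → 1
L = 61/500 + 11/50 + 383/1000 + 617/1000 + 1 = 1171/500 = 2.342 bits/symbol.

2.342 bits/symbol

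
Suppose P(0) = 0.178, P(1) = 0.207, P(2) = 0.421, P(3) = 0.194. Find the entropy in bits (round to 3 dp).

1.898 bits

H = −Σ pᵢ log₂ pᵢ.
−0.178·log₂(0.178) = 0.4432
−0.207·log₂(0.207) = 0.4704
−0.421·log₂(0.421) = 0.5255
−0.194·log₂(0.194) = 0.4590
Sum ≈ 1.8980 → 1.898 bits.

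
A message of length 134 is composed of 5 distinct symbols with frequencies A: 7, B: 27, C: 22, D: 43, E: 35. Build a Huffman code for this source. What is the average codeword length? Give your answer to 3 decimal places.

2.216 bits/symbol

Probabilities are the counts divided by 134.
Repeatedly combine the two least-probable nodes; the expected code length is the sum of the merged weights.
merge 7/134 + 11/67 → 29/134
merge 27/134 + 29/134 → 28/67
merge 35/134 + 43/134 → 39/67
merge 28/67 + 39/67 → 1
L = 29/134 + 28/67 + 39/67 + 1 = 297/134 ≈ 2.216 bits/symbol.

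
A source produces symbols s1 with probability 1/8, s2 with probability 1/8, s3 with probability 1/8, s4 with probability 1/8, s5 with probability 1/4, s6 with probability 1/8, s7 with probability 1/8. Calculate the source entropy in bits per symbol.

2.75 bits

Each probability is a power of 1/2, so log₂(1/p) is an integer.
H = Σ p·log₂(1/p) = 1/8·3 + 1/8·3 + 1/8·3 + 1/8·3 + 1/4·2 + 1/8·3 + 1/8·3 = 2.75 bits.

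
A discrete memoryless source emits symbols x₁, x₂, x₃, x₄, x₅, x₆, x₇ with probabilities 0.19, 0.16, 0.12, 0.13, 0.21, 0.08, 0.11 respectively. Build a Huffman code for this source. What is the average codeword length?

2.79 bits/symbol

Repeatedly combine the two least-probable nodes; the expected code length is the sum of the merged weights.
merge 2/25 + 11/100 → 19/100
merge 3/25 + 13/100 → 1/4
merge 4/25 + 19/100 → 7/20
merge 19/100 + 21/100 → 2/5
merge 1/4 + 7/20 → 3/5
merge 2/5 + 3/5 → 1
L = 19/100 + 1/4 + 7/20 + 2/5 + 3/5 + 1 = 279/100 = 2.79 bits/symbol.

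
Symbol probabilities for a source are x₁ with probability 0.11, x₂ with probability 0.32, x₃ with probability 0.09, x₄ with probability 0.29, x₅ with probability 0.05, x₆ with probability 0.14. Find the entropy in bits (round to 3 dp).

H = −Σ pᵢ log₂ pᵢ.
−0.11·log₂(0.11) = 0.3503
−0.32·log₂(0.32) = 0.5260
−0.09·log₂(0.09) = 0.3127
−0.29·log₂(0.29) = 0.5179
−0.05·log₂(0.05) = 0.2161
−0.14·log₂(0.14) = 0.3971
Sum ≈ 2.3201 → 2.320 bits.

2.320 bits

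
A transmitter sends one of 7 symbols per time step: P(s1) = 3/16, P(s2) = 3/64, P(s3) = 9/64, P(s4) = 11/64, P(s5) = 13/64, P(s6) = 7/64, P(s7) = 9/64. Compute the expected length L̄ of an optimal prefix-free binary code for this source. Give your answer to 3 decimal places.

Repeatedly combine the two least-probable nodes; the expected code length is the sum of the merged weights.
merge 3/64 + 7/64 → 5/32
merge 9/64 + 9/64 → 9/32
merge 5/32 + 11/64 → 21/64
merge 3/16 + 13/64 → 25/64
merge 9/32 + 21/64 → 39/64
merge 25/64 + 39/64 → 1
L = 5/32 + 9/32 + 21/64 + 25/64 + 39/64 + 1 = 177/64 ≈ 2.766 bits/symbol.

2.766 bits/symbol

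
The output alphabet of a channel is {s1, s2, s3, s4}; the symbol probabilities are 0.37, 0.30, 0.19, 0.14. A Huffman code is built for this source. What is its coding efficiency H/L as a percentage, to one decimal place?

Entropy H = −Σ p log₂ p ≈ 1.9042 bits.
Huffman merges: 7/50+19/100→33/100; 3/10+33/100→63/100; 37/100+63/100→1. L = 49/25 ≈ 1.9600.
Efficiency = H/L = 1.9042/1.9600 = 97.2%.

97.2%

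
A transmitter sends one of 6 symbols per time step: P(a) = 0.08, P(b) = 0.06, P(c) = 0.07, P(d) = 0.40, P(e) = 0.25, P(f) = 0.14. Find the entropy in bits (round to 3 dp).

H = −Σ pᵢ log₂ pᵢ.
−0.08·log₂(0.08) = 0.2915
−0.06·log₂(0.06) = 0.2435
−0.07·log₂(0.07) = 0.2686
−0.40·log₂(0.40) = 0.5288
−0.25·log₂(0.25) = 0.5000
−0.14·log₂(0.14) = 0.3971
Sum ≈ 2.2295 → 2.229 bits.

2.229 bits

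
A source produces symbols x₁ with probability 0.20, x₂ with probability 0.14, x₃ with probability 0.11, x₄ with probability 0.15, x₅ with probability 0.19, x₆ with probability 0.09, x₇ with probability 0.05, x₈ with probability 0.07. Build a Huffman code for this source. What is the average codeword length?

2.92 bits/symbol

Repeatedly combine the two least-probable nodes; the expected code length is the sum of the merged weights.
merge 1/20 + 7/100 → 3/25
merge 9/100 + 11/100 → 1/5
merge 3/25 + 7/50 → 13/50
merge 3/20 + 19/100 → 17/50
merge 1/5 + 1/5 → 2/5
merge 13/50 + 17/50 → 3/5
merge 2/5 + 3/5 → 1
L = 3/25 + 1/5 + 13/50 + 17/50 + 2/5 + 3/5 + 1 = 73/25 = 2.92 bits/symbol.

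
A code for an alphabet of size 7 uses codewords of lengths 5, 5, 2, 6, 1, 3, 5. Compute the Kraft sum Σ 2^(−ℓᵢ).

With common denominator 2^6 = 64: Σ 2^(−ℓᵢ) = 2/64 + 2/64 + 16/64 + 1/64 + 32/64 + 8/64 + 2/64 = 63/64 = 0.984375.

0.984375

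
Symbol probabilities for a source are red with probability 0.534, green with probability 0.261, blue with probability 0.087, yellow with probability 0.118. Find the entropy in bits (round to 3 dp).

1.659 bits

H = −Σ pᵢ log₂ pᵢ.
−0.534·log₂(0.534) = 0.4833
−0.261·log₂(0.261) = 0.5058
−0.087·log₂(0.087) = 0.3065
−0.118·log₂(0.118) = 0.3638
Sum ≈ 1.6594 → 1.659 bits.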